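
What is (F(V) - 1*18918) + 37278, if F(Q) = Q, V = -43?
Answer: 18317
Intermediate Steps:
(F(V) - 1*18918) + 37278 = (-43 - 1*18918) + 37278 = (-43 - 18918) + 37278 = -18961 + 37278 = 18317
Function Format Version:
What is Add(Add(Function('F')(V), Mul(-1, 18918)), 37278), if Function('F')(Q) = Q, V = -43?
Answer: 18317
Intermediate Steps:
Add(Add(Function('F')(V), Mul(-1, 18918)), 37278) = Add(Add(-43, Mul(-1, 18918)), 37278) = Add(Add(-43, -18918), 37278) = Add(-18961, 37278) = 18317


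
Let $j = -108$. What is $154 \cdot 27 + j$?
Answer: $4050$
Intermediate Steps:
$154 \cdot 27 + j = 154 \cdot 27 - 108 = 4158 - 108 = 4050$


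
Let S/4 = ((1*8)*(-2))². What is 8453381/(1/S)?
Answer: 8656262144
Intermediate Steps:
S = 1024 (S = 4*((1*8)*(-2))² = 4*(8*(-2))² = 4*(-16)² = 4*256 = 1024)
8453381/(1/S) = 8453381/(1/1024) = 8453381*1024 = 8656262144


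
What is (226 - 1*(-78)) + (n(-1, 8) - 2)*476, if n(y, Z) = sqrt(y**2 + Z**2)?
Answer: -648 + 476*sqrt(65) ≈ 3189.6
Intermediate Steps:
n(y, Z) = sqrt(Z**2 + y**2)
(226 - 1*(-78)) + (n(-1, 8) - 2)*476 = (226 - 1*(-78)) + (sqrt(8**2 + (-1)**2) - 2)*476 = (226 + 78) + (sqrt(64 + 1) - 2)*476 = 304 + (sqrt(65) - 2)*476 = 304 + (-2 + sqrt(65))*476 = 304 + (-952 + 476*sqrt(65)) = -648 + 476*sqrt(65)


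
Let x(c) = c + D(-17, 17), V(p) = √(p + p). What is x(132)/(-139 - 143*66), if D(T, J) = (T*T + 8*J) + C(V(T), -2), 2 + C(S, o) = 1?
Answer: -556/9577 ≈ -0.058056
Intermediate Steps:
V(p) = √2*√p (V(p) = √(2*p) = √2*√p)
C(S, o) = -1 (C(S, o) = -2 + 1 = -1)
D(T, J) = -1 + T² + 8*J (D(T, J) = (T*T + 8*J) - 1 = (T² + 8*J) - 1 = -1 + T² + 8*J)
x(c) = 424 + c (x(c) = c + (-1 + (-17)² + 8*17) = c + (-1 + 289 + 136) = c + 424 = 424 + c)
x(132)/(-139 - 143*66) = (424 + 132)/(-139 - 143*66) = 556/(-139 - 9438) = 556/(-9577) = 556*(-1/9577) = -556/9577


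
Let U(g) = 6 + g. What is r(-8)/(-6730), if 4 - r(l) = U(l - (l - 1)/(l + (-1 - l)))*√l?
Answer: -2/3365 - 11*I*√2/3365 ≈ -0.00059435 - 0.004623*I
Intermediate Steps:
r(l) = 4 - √l*(5 + 2*l) (r(l) = 4 - (6 + (l - (l - 1)/(l + (-1 - l))))*√l = 4 - (6 + (l - (-1 + l)/(-1)))*√l = 4 - (6 + (l - (-1 + l)*(-1)))*√l = 4 - (6 + (l - (1 - l)))*√l = 4 - (6 + (l + (-1 + l)))*√l = 4 - (6 + (-1 + 2*l))*√l = 4 - (5 + 2*l)*√l = 4 - √l*(5 + 2*l))
r(-8)/(-6730) = (4 - √(-8)*(5 + 2*(-8)))/(-6730) = (4 - 2*I*√2*(5 - 16))*(-1/6730) = (4 - 1*2*I*√2*(-11))*(-1/6730) = (4 + 22*I*√2)*(-1/6730) = -2/3365 - 11*I*√2/3365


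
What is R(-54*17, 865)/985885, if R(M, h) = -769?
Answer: -769/985885 ≈ -0.00078001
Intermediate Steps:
R(-54*17, 865)/985885 = -769/985885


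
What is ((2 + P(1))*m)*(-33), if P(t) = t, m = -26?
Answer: 2574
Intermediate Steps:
((2 + P(1))*m)*(-33) = ((2 + 1)*(-26))*(-33) = (3*(-26))*(-33) = -78*(-33) = 2574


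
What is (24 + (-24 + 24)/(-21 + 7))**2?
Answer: 576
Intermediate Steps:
(24 + (-24 + 24)/(-21 + 7))**2 = (24 + 0/(-14))**2 = (24 + 0*(-1/14))**2 = (24 + 0)**2 = 24**2 = 576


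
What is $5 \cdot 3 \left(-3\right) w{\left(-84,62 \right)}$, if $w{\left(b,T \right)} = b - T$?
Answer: $6570$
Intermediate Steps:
$5 \cdot 3 \left(-3\right) w{\left(-84,62 \right)} = 5 \cdot 3 \left(-3\right) \left(-84 - 62\right) = 5 \left(-9\right) \left(-84 - 62\right) = \left(-45\right) \left(-146\right) = 6570$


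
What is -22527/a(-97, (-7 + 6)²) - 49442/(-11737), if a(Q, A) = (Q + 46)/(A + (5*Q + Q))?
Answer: -51204509759/199529 ≈ -2.5663e+5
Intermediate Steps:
a(Q, A) = (46 + Q)/(A + 6*Q)
-22527/a(-97, (-7 + 6)²) - 49442/(-11737) = -22527*((-7 + 6)² + 6*(-97))/(46 - 97) - 49442/(-11737) = -22527/(-51/((-1)² - 582)) - 49442*(-1/11737) = -22527/(-51/(1 - 582)) + 49442/11737 = -22527/(-51/(-581)) + 49442/11737 = -22527/((-1/581*(-51))) + 49442/11737 = -22527/51/581 + 49442/11737 = -22527*581/51 + 49442/11737 = -4362729/17 + 49442/11737 = -51204509759/199529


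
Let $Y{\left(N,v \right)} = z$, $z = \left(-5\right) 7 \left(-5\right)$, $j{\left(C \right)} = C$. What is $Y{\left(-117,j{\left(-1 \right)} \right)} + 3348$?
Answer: $3523$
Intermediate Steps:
$z = 175$ ($z = \left(-35\right) \left(-5\right) = 175$)
$Y{\left(N,v \right)} = 175$
$Y{\left(-117,j{\left(-1 \right)} \right)} + 3348 = 175 + 3348 = 3523$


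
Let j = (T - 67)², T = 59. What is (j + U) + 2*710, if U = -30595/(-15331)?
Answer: 22781799/15331 ≈ 1486.0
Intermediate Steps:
U = 30595/15331 (U = -30595*(-1/15331) = 30595/15331 ≈ 1.9956)
j = 64 (j = (59 - 67)² = (-8)² = 64)
(j + U) + 2*710 = (64 + 30595/15331) + 2*710 = 1011779/15331 + 1420 = 22781799/15331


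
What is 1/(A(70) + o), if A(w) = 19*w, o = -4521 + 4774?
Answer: 1/1583 ≈ 0.00063171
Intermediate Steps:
o = 253
1/(A(70) + o) = 1/(19*70 + 253) = 1/(1330 + 253) = 1/1583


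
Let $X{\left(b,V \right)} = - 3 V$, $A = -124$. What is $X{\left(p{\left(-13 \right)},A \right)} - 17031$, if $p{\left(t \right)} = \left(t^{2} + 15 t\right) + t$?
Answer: $-16659$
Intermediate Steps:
$p{\left(t \right)} = t^{2} + 16 t$
$X{\left(p{\left(-13 \right)},A \right)} - 17031 = \left(-3\right) \left(-124\right) - 17031 = 372 - 17031 = -16659$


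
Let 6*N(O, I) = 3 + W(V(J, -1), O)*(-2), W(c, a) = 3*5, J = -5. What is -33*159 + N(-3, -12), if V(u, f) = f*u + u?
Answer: -10503/2 ≈ -5251.5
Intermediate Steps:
V(u, f) = u + f*u
W(c, a) = 15
N(O, I) = -9/2 (N(O, I) = (3 + 15*(-2))/6 = (3 - 30)/6 = (⅙)*(-27) = -9/2)
-33*159 + N(-3, -12) = -33*159 - 9/2 = -5247 - 9/2 = -10503/2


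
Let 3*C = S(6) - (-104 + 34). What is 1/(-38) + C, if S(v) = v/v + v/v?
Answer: 911/38 ≈ 23.974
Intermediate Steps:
S(v) = 2 (S(v) = 1 + 1 = 2)
C = 24 (C = (2 - (-104 + 34))/3 = (2 - 1*(-70))/3 = (2 + 70)/3 = (⅓)*72 = 24)
1/(-38) + C = 1/(-38) + 24 = -1/38 + 24 = 911/38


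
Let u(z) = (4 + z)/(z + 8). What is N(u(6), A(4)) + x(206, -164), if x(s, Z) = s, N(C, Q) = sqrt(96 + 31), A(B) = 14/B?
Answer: 206 + sqrt(127) ≈ 217.27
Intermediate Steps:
u(z) = (4 + z)/(8 + z)
N(C, Q) = sqrt(127)
N(u(6), A(4)) + x(206, -164) = sqrt(127) + 206 = 206 + sqrt(127)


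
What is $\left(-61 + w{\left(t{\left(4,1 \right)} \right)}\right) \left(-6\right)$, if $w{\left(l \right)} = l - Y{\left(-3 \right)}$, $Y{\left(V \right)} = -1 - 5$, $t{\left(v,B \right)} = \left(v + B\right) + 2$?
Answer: $288$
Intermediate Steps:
$t{\left(v,B \right)} = 2 + B + v$ ($t{\left(v,B \right)} = \left(B + v\right) + 2 = 2 + B + v$)
$Y{\left(V \right)} = -6$
$w{\left(l \right)} = 6 + l$ ($w{\left(l \right)} = l - -6 = l + 6 = 6 + l$)
$\left(-61 + w{\left(t{\left(4,1 \right)} \right)}\right) \left(-6\right) = \left(-61 + \left(6 + \left(2 + 1 + 4\right)\right)\right) \left(-6\right) = \left(-61 + \left(6 + 7\right)\right) \left(-6\right) = \left(-61 + 13\right) \left(-6\right) = \left(-48\right) \left(-6\right) = 288$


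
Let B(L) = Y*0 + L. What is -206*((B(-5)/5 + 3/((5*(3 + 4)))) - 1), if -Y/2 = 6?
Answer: 13802/35 ≈ 394.34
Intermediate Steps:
Y = -12 (Y = -2*6 = -12)
B(L) = L (B(L) = -12*0 + L = 0 + L = L)
-206*((B(-5)/5 + 3/((5*(3 + 4)))) - 1) = -206*((-5/5 + 3/((5*(3 + 4)))) - 1) = -206*((-5*⅕ + 3/((5*7))) - 1) = -206*((-1 + 3/35) - 1) = -206*(-32/35 - 1) = -206*(-67)/35 = -206*(-67/35) = 13802/35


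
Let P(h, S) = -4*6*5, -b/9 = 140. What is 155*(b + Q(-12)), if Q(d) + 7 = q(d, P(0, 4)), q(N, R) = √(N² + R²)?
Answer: -196385 + 1860*√101 ≈ -1.7769e+5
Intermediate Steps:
b = -1260 (b = -9*140 = -1260)
P(h, S) = -120 (P(h, S) = -24*5 = -120)
Q(d) = -7 + √(14400 + d²) (Q(d) = -7 + √(d² + (-120)²) = -7 + √(d² + 14400) = -7 + √(14400 + d²))
155*(b + Q(-12)) = 155*(-1260 + (-7 + √(14400 + (-12)²))) = 155*(-1260 + (-7 + √(14400 + 144))) = 155*(-1260 + (-7 + √14544)) = 155*(-1260 + (-7 + 12*√101)) = 155*(-1267 + 12*√101) = -196385 + 1860*√101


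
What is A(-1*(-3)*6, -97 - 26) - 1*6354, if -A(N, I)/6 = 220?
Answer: -7674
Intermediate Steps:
A(N, I) = -1320 (A(N, I) = -6*220 = -1320)
A(-1*(-3)*6, -97 - 26) - 1*6354 = -1320 - 1*6354 = -1320 - 6354 = -7674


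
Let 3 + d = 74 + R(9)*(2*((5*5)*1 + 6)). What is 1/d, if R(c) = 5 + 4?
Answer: 1/629 ≈ 0.0015898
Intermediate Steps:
R(c) = 9
d = 629 (d = -3 + (74 + 9*(2*((5*5)*1 + 6))) = -3 + (74 + 9*(2*(25*1 + 6))) = -3 + (74 + 9*(2*(25 + 6))) = -3 + (74 + 9*(2*31)) = -3 + (74 + 9*62) = -3 + (74 + 558) = -3 + 632 = 629)
1/d = 1/629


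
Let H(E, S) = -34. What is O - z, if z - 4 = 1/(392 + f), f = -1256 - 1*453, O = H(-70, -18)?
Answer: -50045/1317 ≈ -37.999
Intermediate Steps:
O = -34
f = -1709 (f = -1256 - 453 = -1709)
z = 5267/1317 (z = 4 + 1/(392 - 1709) = 4 + 1/(-1317) = 4 - 1/1317 = 5267/1317 ≈ 3.9992)
O - z = -34 - 1*5267/1317 = -34 - 5267/1317 = -50045/1317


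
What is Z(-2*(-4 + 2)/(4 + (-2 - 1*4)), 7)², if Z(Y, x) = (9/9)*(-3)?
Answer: 9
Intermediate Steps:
Z(Y, x) = -3 (Z(Y, x) = (9*(⅑))*(-3) = 1*(-3) = -3)
Z(-2*(-4 + 2)/(4 + (-2 - 1*4)), 7)² = (-3)² = 9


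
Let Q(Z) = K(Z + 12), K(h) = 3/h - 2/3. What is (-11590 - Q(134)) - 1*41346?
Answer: -23185685/438 ≈ -52935.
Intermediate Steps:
K(h) = -⅔ + 3/h (K(h) = 3/h - 2*⅓ = 3/h - ⅔ = -⅔ + 3/h)
Q(Z) = -⅔ + 3/(12 + Z) (Q(Z) = -⅔ + 3/(Z + 12) = -⅔ + 3/(12 + Z))
(-11590 - Q(134)) - 1*41346 = (-11590 - (-15 - 2*134)/(3*(12 + 134))) - 1*41346 = (-11590 - (-15 - 268)/(3*146)) - 41346 = (-11590 - (-283)/(3*146)) - 41346 = (-11590 - 1*(-283/438)) - 41346 = (-11590 + 283/438) - 41346 = -5076137/438 - 41346 = -23185685/438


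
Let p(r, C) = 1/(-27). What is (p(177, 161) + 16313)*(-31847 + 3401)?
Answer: -4176346900/9 ≈ -4.6404e+8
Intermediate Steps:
p(r, C) = -1/27
(p(177, 161) + 16313)*(-31847 + 3401) = (-1/27 + 16313)*(-31847 + 3401) = (440450/27)*(-28446) = -4176346900/9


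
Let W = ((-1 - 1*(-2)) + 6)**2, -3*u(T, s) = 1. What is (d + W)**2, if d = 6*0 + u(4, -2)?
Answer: 21316/9 ≈ 2368.4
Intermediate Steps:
u(T, s) = -1/3 (u(T, s) = -1/3*1 = -1/3)
W = 49 (W = ((-1 + 2) + 6)**2 = (1 + 6)**2 = 7**2 = 49)
d = -1/3 (d = 6*0 - 1/3 = 0 - 1/3 = -1/3 ≈ -0.33333)
(d + W)**2 = (-1/3 + 49)**2 = (146/3)**2 = 21316/9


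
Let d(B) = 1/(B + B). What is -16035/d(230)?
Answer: -7376100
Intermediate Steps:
d(B) = 1/(2*B)
-16035/d(230) = -16035/((½)/230) = -16035/((½)*(1/230)) = -16035/1/460 = -16035*460 = -7376100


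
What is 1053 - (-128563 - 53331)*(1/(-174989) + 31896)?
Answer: 1015232294680259/174989 ≈ 5.8017e+9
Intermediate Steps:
1053 - (-128563 - 53331)*(1/(-174989) + 31896) = 1053 - (-181894)*(-1/174989 + 31896) = 1053 - (-181894)*5581449143/174989 = 1053 - 1*(-1015232110416842/174989) = 1053 + 1015232110416842/174989 = 1015232294680259/174989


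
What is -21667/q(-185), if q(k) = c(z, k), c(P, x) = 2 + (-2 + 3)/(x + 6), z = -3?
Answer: -3878393/357 ≈ -10864.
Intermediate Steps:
c(P, x) = 2 + 1/(6 + x)
q(k) = (13 + 2*k)/(6 + k)
-21667/q(-185) = -21667*(6 - 185)/(13 + 2*(-185)) = -21667*(-179/(13 - 370)) = -21667/((-1/179*(-357))) = -21667/357/179 = -21667*179/357 = -3878393/357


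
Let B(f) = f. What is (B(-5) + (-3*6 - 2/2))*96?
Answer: -2304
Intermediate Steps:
(B(-5) + (-3*6 - 2/2))*96 = (-5 + (-3*6 - 2/2))*96 = (-5 + (-18 - 2*½))*96 = (-5 + (-18 - 1))*96 = (-5 - 19)*96 = -24*96 = -2304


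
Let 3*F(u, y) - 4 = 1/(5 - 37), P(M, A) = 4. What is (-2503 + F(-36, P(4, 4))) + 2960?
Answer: 43999/96 ≈ 458.32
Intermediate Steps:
F(u, y) = 127/96 (F(u, y) = 4/3 + 1/(3*(5 - 37)) = 4/3 + (1/3)/(-32) = 4/3 + (1/3)*(-1/32) = 4/3 - 1/96 = 127/96)
(-2503 + F(-36, P(4, 4))) + 2960 = (-2503 + 127/96) + 2960 = -240161/96 + 2960 = 43999/96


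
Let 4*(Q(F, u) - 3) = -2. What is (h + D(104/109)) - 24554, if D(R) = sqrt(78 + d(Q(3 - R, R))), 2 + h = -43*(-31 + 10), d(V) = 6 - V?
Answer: -23653 + sqrt(326)/2 ≈ -23644.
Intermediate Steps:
Q(F, u) = 5/2 (Q(F, u) = 3 + (1/4)*(-2) = 3 - 1/2 = 5/2)
h = 901 (h = -2 - 43*(-31 + 10) = -2 - 43*(-21) = -2 + 903 = 901)
D(R) = sqrt(326)/2 (D(R) = sqrt(78 + (6 - 1*5/2)) = sqrt(78 + (6 - 5/2)) = sqrt(78 + 7/2) = sqrt(163/2) = sqrt(326)/2)
(h + D(104/109)) - 24554 = (901 + sqrt(326)/2) - 24554 = -23653 + sqrt(326)/2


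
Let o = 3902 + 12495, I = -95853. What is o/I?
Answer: -16397/95853 ≈ -0.17106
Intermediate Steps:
o = 16397
o/I = 16397/(-95853) = 16397*(-1/95853) = -16397/95853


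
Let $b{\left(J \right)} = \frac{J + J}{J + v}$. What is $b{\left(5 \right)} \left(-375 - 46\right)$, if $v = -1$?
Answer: $- \frac{2105}{2} \approx -1052.5$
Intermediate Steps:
$b{\left(J \right)} = \frac{2 J}{-1 + J}$ ($b{\left(J \right)} = \frac{J + J}{J - 1} = \frac{2 J}{-1 + J}$)
$b{\left(5 \right)} \left(-375 - 46\right) = 2 \cdot 5 \frac{1}{-1 + 5} \left(-375 - 46\right) = 2 \cdot 5 \cdot \frac{1}{4} \left(-421\right) = \frac{5}{2} \left(-421\right) = - \frac{2105}{2}$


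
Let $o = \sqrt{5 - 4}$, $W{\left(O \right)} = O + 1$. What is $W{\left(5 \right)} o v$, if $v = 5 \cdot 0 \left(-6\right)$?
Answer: $0$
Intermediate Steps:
$W{\left(O \right)} = 1 + O$
$o = 1$ ($o = \sqrt{1} = 1$)
$v = 0$ ($v = 0 \left(-6\right) = 0$)
$W{\left(5 \right)} o v = \left(1 + 5\right) 1 \cdot 0 = 6 \cdot 1 \cdot 0 = 6 \cdot 0 = 0$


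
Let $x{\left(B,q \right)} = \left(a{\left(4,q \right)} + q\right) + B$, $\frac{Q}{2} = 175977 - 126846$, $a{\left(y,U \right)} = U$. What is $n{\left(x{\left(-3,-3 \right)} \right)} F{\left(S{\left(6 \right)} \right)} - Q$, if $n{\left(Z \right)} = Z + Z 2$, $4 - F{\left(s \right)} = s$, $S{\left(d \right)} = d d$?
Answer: $-97398$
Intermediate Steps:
$Q = 98262$ ($Q = 2 \left(175977 - 126846\right) = 2 \cdot 49131 = 98262$)
$S{\left(d \right)} = d^{2}$
$x{\left(B,q \right)} = B + 2 q$ ($x{\left(B,q \right)} = \left(q + q\right) + B = 2 q + B = B + 2 q$)
$F{\left(s \right)} = 4 - s$
$n{\left(Z \right)} = 3 Z$ ($n{\left(Z \right)} = Z + 2 Z = 3 Z$)
$n{\left(x{\left(-3,-3 \right)} \right)} F{\left(S{\left(6 \right)} \right)} - Q = 3 \left(-3 + 2 \left(-3\right)\right) \left(4 - 6^{2}\right) - 98262 = 3 \left(-3 - 6\right) \left(4 - 36\right) - 98262 = 3 \left(-9\right) \left(4 - 36\right) - 98262 = \left(-27\right) \left(-32\right) - 98262 = 864 - 98262 = -97398$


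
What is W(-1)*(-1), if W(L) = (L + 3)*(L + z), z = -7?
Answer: 16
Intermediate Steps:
W(L) = (-7 + L)*(3 + L) (W(L) = (L + 3)*(L - 7) = (3 + L)*(-7 + L) = (-7 + L)*(3 + L))
W(-1)*(-1) = (-21 + (-1)**2 - 4*(-1))*(-1) = (-21 + 1 + 4)*(-1) = -16*(-1) = 16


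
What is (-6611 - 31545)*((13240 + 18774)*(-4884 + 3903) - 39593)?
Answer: 1199827897012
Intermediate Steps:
(-6611 - 31545)*((13240 + 18774)*(-4884 + 3903) - 39593) = -38156*(32014*(-981) - 39593) = -38156*(-31405734 - 39593) = -38156*(-31445327) = 1199827897012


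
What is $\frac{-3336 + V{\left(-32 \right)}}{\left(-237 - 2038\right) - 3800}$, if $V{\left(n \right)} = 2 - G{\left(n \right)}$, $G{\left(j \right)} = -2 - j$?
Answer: $\frac{3364}{6075} \approx 0.55375$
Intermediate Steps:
$V{\left(n \right)} = 4 + n$ ($V{\left(n \right)} = 2 - \left(-2 - n\right) = 2 + \left(2 + n\right) = 4 + n$)
$\frac{-3336 + V{\left(-32 \right)}}{\left(-237 - 2038\right) - 3800} = \frac{-3336 + \left(4 - 32\right)}{\left(-237 - 2038\right) - 3800} = \frac{-3336 - 28}{-2275 - 3800} = - \frac{3364}{-6075} = \left(-3364\right) \left(- \frac{1}{6075}\right) = \frac{3364}{6075}$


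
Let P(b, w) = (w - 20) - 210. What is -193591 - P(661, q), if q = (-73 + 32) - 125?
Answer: -193195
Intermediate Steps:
q = -166 (q = -41 - 125 = -166)
P(b, w) = -230 + w (P(b, w) = (-20 + w) - 210 = -230 + w)
-193591 - P(661, q) = -193591 - (-230 - 166) = -193591 - 1*(-396) = -193591 + 396 = -193195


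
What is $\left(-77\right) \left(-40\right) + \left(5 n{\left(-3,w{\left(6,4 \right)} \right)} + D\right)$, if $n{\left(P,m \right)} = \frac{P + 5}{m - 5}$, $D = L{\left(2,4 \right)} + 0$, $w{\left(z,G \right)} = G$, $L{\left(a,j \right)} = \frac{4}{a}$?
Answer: $3072$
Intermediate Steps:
$D = 2$ ($D = \frac{4}{2} + 0 = 4 \cdot \frac{1}{2} + 0 = 2 + 0 = 2$)
$n{\left(P,m \right)} = \frac{5 + P}{-5 + m}$
$\left(-77\right) \left(-40\right) + \left(5 n{\left(-3,w{\left(6,4 \right)} \right)} + D\right) = \left(-77\right) \left(-40\right) + \left(5 \frac{5 - 3}{-5 + 4} + 2\right) = 3080 + \left(5 \frac{1}{-1} \cdot 2 + 2\right) = 3080 + \left(5 \left(\left(-1\right) 2\right) + 2\right) = 3080 + \left(5 \left(-2\right) + 2\right) = 3080 + \left(-10 + 2\right) = 3080 - 8 = 3072$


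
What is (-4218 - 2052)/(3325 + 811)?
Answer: -285/188 ≈ -1.5160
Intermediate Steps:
(-4218 - 2052)/(3325 + 811) = -6270/4136 = -6270*1/4136 = -285/188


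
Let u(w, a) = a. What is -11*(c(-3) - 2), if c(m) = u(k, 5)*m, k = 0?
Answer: 187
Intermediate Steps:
c(m) = 5*m
-11*(c(-3) - 2) = -11*(5*(-3) - 2) = -11*(-15 - 2) = -11*(-17) = 187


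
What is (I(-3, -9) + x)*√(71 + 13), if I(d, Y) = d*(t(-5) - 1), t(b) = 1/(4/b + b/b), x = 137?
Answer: 250*√21 ≈ 1145.6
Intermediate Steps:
t(b) = 1/(1 + 4/b) (t(b) = 1/(4/b + 1) = 1/(1 + 4/b))
I(d, Y) = 4*d (I(d, Y) = d*(-5/(4 - 5) - 1) = d*(-5/(-1) - 1) = d*(-5*(-1) - 1) = d*(5 - 1) = d*4 = 4*d)
(I(-3, -9) + x)*√(71 + 13) = (4*(-3) + 137)*√(71 + 13) = (-12 + 137)*√84 = 125*(2*√21) = 250*√21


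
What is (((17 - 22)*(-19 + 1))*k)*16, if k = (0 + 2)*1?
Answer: 2880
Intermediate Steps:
k = 2 (k = 2*1 = 2)
(((17 - 22)*(-19 + 1))*k)*16 = (((17 - 22)*(-19 + 1))*2)*16 = (-5*(-18)*2)*16 = (90*2)*16 = 180*16 = 2880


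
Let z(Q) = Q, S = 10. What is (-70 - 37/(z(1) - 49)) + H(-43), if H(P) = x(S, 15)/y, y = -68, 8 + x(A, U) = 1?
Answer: -56407/816 ≈ -69.126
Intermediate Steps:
x(A, U) = -7 (x(A, U) = -8 + 1 = -7)
H(P) = 7/68 (H(P) = -7/(-68) = -7*(-1/68) = 7/68)
(-70 - 37/(z(1) - 49)) + H(-43) = (-70 - 37/(1 - 49)) + 7/68 = (-70 - 37/(-48)) + 7/68 = (-70 - 37*(-1/48)) + 7/68 = (-70 + 37/48) + 7/68 = -3323/48 + 7/68 = -56407/816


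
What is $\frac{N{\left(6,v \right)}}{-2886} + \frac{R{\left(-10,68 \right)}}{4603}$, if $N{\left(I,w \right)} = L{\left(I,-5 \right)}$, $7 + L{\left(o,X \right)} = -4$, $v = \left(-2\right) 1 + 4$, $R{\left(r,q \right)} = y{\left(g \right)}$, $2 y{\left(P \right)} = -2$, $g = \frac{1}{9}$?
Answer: $\frac{47747}{13284258} \approx 0.0035943$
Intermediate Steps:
$g = \frac{1}{9} \approx 0.11111$
$y{\left(P \right)} = -1$ ($y{\left(P \right)} = \frac{1}{2} \left(-2\right) = -1$)
$R{\left(r,q \right)} = -1$
$v = 2$ ($v = -2 + 4 = 2$)
$L{\left(o,X \right)} = -11$ ($L{\left(o,X \right)} = -7 - 4 = -11$)
$N{\left(I,w \right)} = -11$
$\frac{N{\left(6,v \right)}}{-2886} + \frac{R{\left(-10,68 \right)}}{4603} = - \frac{11}{-2886} - \frac{1}{4603} = \left(-11\right) \left(- \frac{1}{2886}\right) - \frac{1}{4603} = \frac{11}{2886} - \frac{1}{4603} = \frac{47747}{13284258}$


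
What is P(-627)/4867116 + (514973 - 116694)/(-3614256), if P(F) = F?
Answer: -8512001017/77153522832 ≈ -0.11033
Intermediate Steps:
P(-627)/4867116 + (514973 - 116694)/(-3614256) = -627/4867116 + (514973 - 116694)/(-3614256) = -627*1/4867116 + 398279*(-1/3614256) = -11/85388 - 398279/3614256 = -8512001017/77153522832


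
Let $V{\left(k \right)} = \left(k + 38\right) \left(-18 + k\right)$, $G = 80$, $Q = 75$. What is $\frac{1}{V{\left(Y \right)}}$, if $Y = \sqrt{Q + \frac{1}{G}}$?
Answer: $- \frac{3897520}{2181508961} - \frac{6400 \sqrt{30005}}{2181508961} \approx -0.0022948$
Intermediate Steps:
$Y = \frac{\sqrt{30005}}{20}$ ($Y = \sqrt{75 + \frac{1}{80}} = \sqrt{\frac{6001}{80}} = \frac{\sqrt{30005}}{20} \approx 8.661$)
$V{\left(k \right)} = \left(-18 + k\right) \left(38 + k\right)$ ($V{\left(k \right)} = \left(38 + k\right) \left(-18 + k\right) = \left(-18 + k\right) \left(38 + k\right)$)
$\frac{1}{V{\left(Y \right)}} = \frac{1}{-684 + \left(\frac{\sqrt{30005}}{20}\right)^{2} + 20 \frac{\sqrt{30005}}{20}} = \frac{1}{-684 + \frac{6001}{80} + \sqrt{30005}} = \frac{1}{- \frac{48719}{80} + \sqrt{30005}}$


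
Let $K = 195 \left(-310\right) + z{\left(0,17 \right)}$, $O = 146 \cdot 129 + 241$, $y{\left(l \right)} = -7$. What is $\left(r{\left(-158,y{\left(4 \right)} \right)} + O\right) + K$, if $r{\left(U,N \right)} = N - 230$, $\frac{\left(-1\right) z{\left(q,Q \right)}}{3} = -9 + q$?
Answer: $-41585$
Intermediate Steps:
$z{\left(q,Q \right)} = 27 - 3 q$ ($z{\left(q,Q \right)} = - 3 \left(-9 + q\right) = 27 - 3 q$)
$O = 19075$ ($O = 18834 + 241 = 19075$)
$r{\left(U,N \right)} = -230 + N$ ($r{\left(U,N \right)} = N - 230 = -230 + N$)
$K = -60423$ ($K = 195 \left(-310\right) + \left(27 - 0\right) = -60450 + \left(27 + 0\right) = -60450 + 27 = -60423$)
$\left(r{\left(-158,y{\left(4 \right)} \right)} + O\right) + K = \left(\left(-230 - 7\right) + 19075\right) - 60423 = \left(-237 + 19075\right) - 60423 = 18838 - 60423 = -41585$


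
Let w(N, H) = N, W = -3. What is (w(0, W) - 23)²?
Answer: 529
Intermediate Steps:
(w(0, W) - 23)² = (0 - 23)² = (-23)² = 529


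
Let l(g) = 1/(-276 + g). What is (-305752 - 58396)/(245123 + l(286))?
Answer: -3641480/2451231 ≈ -1.4856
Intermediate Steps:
(-305752 - 58396)/(245123 + l(286)) = (-305752 - 58396)/(245123 + 1/(-276 + 286)) = -364148/(245123 + 1/10) = -364148/(245123 + ⅒) = -364148/2451231/10 = -364148*10/2451231 = -3641480/2451231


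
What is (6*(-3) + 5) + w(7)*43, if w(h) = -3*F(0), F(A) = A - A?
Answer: -13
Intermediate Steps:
F(A) = 0
w(h) = 0 (w(h) = -3*0 = 0)
(6*(-3) + 5) + w(7)*43 = (6*(-3) + 5) + 0*43 = (-18 + 5) + 0 = -13 + 0 = -13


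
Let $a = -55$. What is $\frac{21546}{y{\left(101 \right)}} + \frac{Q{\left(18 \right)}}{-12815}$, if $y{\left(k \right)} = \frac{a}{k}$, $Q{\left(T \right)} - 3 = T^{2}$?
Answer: $- \frac{101408469}{2563} \approx -39566.0$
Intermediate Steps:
$Q{\left(T \right)} = 3 + T^{2}$
$y{\left(k \right)} = - \frac{55}{k}$
$\frac{21546}{y{\left(101 \right)}} + \frac{Q{\left(18 \right)}}{-12815} = \frac{21546}{\left(-55\right) \frac{1}{101}} + \frac{3 + 18^{2}}{-12815} = \frac{21546}{\left(-55\right) \frac{1}{101}} + \left(3 + 324\right) \left(- \frac{1}{12815}\right) = \frac{21546}{- \frac{55}{101}} + 327 \left(- \frac{1}{12815}\right) = 21546 \left(- \frac{101}{55}\right) - \frac{327}{12815} = - \frac{2176146}{55} - \frac{327}{12815} = - \frac{101408469}{2563}$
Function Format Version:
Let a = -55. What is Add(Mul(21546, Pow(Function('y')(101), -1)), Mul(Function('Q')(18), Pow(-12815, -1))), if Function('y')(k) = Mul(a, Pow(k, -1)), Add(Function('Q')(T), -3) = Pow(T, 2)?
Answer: Rational(-101408469, 2563) ≈ -39566.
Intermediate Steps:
Function('Q')(T) = Add(3, Pow(T, 2))
Function('y')(k) = Mul(-55, Pow(k, -1))
Add(Mul(21546, Pow(Function('y')(101), -1)), Mul(Function('Q')(18), Pow(-12815, -1))) = Add(Mul(21546, Pow(Mul(-55, Pow(101, -1)), -1)), Mul(Add(3, Pow(18, 2)), Pow(-12815, -1))) = Add(Mul(21546, Pow(Mul(-55, Rational(1, 101)), -1)), Mul(Add(3, 324), Rational(-1, 12815))) = Add(Mul(21546, Pow(Rational(-55, 101), -1)), Mul(327, Rational(-1, 12815))) = Add(Mul(21546, Rational(-101, 55)), Rational(-327, 12815)) = Add(Rational(-2176146, 55), Rational(-327, 12815)) = Rational(-101408469, 2563)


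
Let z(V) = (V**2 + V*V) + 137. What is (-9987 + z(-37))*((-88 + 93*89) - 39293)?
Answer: 221211648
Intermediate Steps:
z(V) = 137 + 2*V**2 (z(V) = (V**2 + V**2) + 137 = 2*V**2 + 137 = 137 + 2*V**2)
(-9987 + z(-37))*((-88 + 93*89) - 39293) = (-9987 + (137 + 2*(-37)**2))*((-88 + 93*89) - 39293) = (-9987 + (137 + 2*1369))*((-88 + 8277) - 39293) = (-9987 + (137 + 2738))*(8189 - 39293) = (-9987 + 2875)*(-31104) = -7112*(-31104) = 221211648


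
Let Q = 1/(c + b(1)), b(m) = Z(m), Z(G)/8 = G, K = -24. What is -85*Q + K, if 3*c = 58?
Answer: -2223/82 ≈ -27.110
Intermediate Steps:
Z(G) = 8*G
b(m) = 8*m
c = 58/3 (c = (1/3)*58 = 58/3 ≈ 19.333)
Q = 3/82 (Q = 1/(58/3 + 8*1) = 1/(58/3 + 8) = 1/(82/3) = 3/82 ≈ 0.036585)
-85*Q + K = -85*3/82 - 24 = -255/82 - 24 = -2223/82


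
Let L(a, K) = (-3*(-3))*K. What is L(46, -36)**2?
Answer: 104976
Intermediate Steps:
L(a, K) = 9*K
L(46, -36)**2 = (9*(-36))**2 = (-324)**2 = 104976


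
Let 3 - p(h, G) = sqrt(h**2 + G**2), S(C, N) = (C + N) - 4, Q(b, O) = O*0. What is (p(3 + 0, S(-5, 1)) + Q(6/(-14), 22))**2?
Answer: (3 - sqrt(73))**2 ≈ 30.736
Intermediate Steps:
Q(b, O) = 0
S(C, N) = -4 + C + N
p(h, G) = 3 - sqrt(G**2 + h**2) (p(h, G) = 3 - sqrt(h**2 + G**2) = 3 - sqrt(G**2 + h**2))
(p(3 + 0, S(-5, 1)) + Q(6/(-14), 22))**2 = ((3 - sqrt((-4 - 5 + 1)**2 + (3 + 0)**2)) + 0)**2 = ((3 - sqrt((-8)**2 + 3**2)) + 0)**2 = ((3 - sqrt(64 + 9)) + 0)**2 = ((3 - sqrt(73)) + 0)**2 = (3 - sqrt(73))**2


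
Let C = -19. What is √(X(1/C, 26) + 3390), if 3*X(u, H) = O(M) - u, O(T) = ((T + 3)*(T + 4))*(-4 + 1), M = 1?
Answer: √10949187/57 ≈ 58.052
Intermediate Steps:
O(T) = -3*(3 + T)*(4 + T) (O(T) = ((3 + T)*(4 + T))*(-3) = -3*(3 + T)*(4 + T))
X(u, H) = -20 - u/3 (X(u, H) = ((-36 - 21*1 - 3*1²) - u)/3 = ((-36 - 21 - 3*1) - u)/3 = ((-36 - 21 - 3) - u)/3 = (-60 - u)/3 = -20 - u/3)
√(X(1/C, 26) + 3390) = √((-20 - ⅓/(-19)) + 3390) = √((-20 - ⅓*(-1/19)) + 3390) = √((-20 + 1/57) + 3390) = √(-1139/57 + 3390) = √(192091/57) = √10949187/57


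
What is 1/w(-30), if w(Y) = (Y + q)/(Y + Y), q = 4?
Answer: 30/13 ≈ 2.3077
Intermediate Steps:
w(Y) = (4 + Y)/(2*Y) (w(Y) = (Y + 4)/(Y + Y) = (4 + Y)/((2*Y)) = (4 + Y)*(1/(2*Y)) = (4 + Y)/(2*Y))
1/w(-30) = 1/((½)*(4 - 30)/(-30)) = 1/((½)*(-1/30)*(-26)) = 1/(13/30) = 30/13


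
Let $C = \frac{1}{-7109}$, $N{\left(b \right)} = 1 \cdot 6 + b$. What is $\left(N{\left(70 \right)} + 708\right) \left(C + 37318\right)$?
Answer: $\frac{207990230224}{7109} \approx 2.9257 \cdot 10^{7}$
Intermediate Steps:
$N{\left(b \right)} = 6 + b$
$C = - \frac{1}{7109} \approx -0.00014067$
$\left(N{\left(70 \right)} + 708\right) \left(C + 37318\right) = \left(\left(6 + 70\right) + 708\right) \left(- \frac{1}{7109} + 37318\right) = \left(76 + 708\right) \frac{265293661}{7109} = 784 \cdot \frac{265293661}{7109} = \frac{207990230224}{7109}$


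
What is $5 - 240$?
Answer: $-235$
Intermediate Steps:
$5 - 240 = -235$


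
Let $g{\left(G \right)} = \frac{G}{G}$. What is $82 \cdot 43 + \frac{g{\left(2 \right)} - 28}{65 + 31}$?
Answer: $\frac{112823}{32} \approx 3525.7$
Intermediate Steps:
$g{\left(G \right)} = 1$
$82 \cdot 43 + \frac{g{\left(2 \right)} - 28}{65 + 31} = 82 \cdot 43 + \frac{1 - 28}{65 + 31} = 3526 - \frac{27}{96} = 3526 - \frac{9}{32} = \frac{112823}{32}$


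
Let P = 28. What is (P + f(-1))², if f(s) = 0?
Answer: 784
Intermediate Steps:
(P + f(-1))² = (28 + 0)² = 28² = 784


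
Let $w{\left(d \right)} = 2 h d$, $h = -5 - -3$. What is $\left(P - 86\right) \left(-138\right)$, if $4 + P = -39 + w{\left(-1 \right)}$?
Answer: $17250$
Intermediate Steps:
$h = -2$ ($h = -5 + 3 = -2$)
$w{\left(d \right)} = - 4 d$ ($w{\left(d \right)} = 2 \left(-2\right) d = - 4 d$)
$P = -39$ ($P = -4 - 35 = -39$)
$\left(P - 86\right) \left(-138\right) = \left(-39 - 86\right) \left(-138\right) = \left(-125\right) \left(-138\right) = 17250$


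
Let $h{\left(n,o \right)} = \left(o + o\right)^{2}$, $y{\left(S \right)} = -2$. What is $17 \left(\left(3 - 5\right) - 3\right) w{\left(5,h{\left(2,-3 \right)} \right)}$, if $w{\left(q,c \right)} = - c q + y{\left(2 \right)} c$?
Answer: $21420$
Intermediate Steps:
$h{\left(n,o \right)} = 4 o^{2}$ ($h{\left(n,o \right)} = \left(2 o\right)^{2} = 4 o^{2}$)
$w{\left(q,c \right)} = - 2 c - c q$ ($w{\left(q,c \right)} = - c q - 2 c = - 2 c - c q$)
$17 \left(\left(3 - 5\right) - 3\right) w{\left(5,h{\left(2,-3 \right)} \right)} = 17 \left(\left(3 - 5\right) - 3\right) \left(- 4 \left(-3\right)^{2} \left(2 + 5\right)\right) = 17 \left(\left(3 - 5\right) - 3\right) \left(\left(-1\right) 4 \cdot 9 \cdot 7\right) = 17 \left(-2 - 3\right) \left(\left(-1\right) 36 \cdot 7\right) = 17 \left(-5\right) \left(-252\right) = \left(-85\right) \left(-252\right) = 21420$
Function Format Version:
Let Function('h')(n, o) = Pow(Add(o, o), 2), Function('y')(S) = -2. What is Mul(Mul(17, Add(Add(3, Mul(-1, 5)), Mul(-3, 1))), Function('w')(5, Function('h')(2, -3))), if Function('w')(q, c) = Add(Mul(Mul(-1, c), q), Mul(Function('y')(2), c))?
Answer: 21420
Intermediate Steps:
Function('h')(n, o) = Mul(4, Pow(o, 2)) (Function('h')(n, o) = Pow(Mul(2, o), 2) = Mul(4, Pow(o, 2)))
Function('w')(q, c) = Add(Mul(-2, c), Mul(-1, c, q)) (Function('w')(q, c) = Add(Mul(Mul(-1, c), q), Mul(-2, c)) = Add(Mul(-1, c, q), Mul(-2, c)) = Add(Mul(-2, c), Mul(-1, c, q)))
Mul(Mul(17, Add(Add(3, Mul(-1, 5)), Mul(-3, 1))), Function('w')(5, Function('h')(2, -3))) = Mul(Mul(17, Add(Add(3, Mul(-1, 5)), Mul(-3, 1))), Mul(-1, Mul(4, Pow(-3, 2)), Add(2, 5))) = Mul(Mul(17, Add(Add(3, -5), -3)), Mul(-1, Mul(4, 9), 7)) = Mul(Mul(17, Add(-2, -3)), Mul(-1, 36, 7)) = Mul(Mul(17, -5), -252) = Mul(-85, -252) = 21420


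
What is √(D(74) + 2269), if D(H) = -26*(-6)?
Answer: 5*√97 ≈ 49.244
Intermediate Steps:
D(H) = 156
√(D(74) + 2269) = √(156 + 2269) = √2425 = 5*√97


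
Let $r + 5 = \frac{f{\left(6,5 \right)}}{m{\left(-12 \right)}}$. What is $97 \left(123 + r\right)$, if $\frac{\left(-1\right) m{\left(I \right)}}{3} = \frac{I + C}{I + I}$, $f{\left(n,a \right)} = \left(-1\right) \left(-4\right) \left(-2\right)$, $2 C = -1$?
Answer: $\frac{298566}{25} \approx 11943.0$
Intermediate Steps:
$C = - \frac{1}{2}$ ($C = \frac{1}{2} \left(-1\right) = - \frac{1}{2} \approx -0.5$)
$f{\left(n,a \right)} = -8$ ($f{\left(n,a \right)} = 4 \left(-2\right) = -8$)
$m{\left(I \right)} = - \frac{3 \left(- \frac{1}{2} + I\right)}{2 I}$ ($m{\left(I \right)} = - 3 \frac{I - \frac{1}{2}}{I + I} = - 3 \frac{- \frac{1}{2} + I}{2 I} = - \frac{3 \left(- \frac{1}{2} + I\right)}{2 I}$)
$r = \frac{3}{25}$ ($r = -5 - \frac{8}{\frac{3}{4} \frac{1}{-12} \left(1 - -24\right)} = -5 - \frac{8}{\frac{3}{4} \left(- \frac{1}{12}\right) \left(1 + 24\right)} = -5 - \frac{8}{\frac{3}{4} \left(- \frac{1}{12}\right) 25} = -5 - \frac{8}{- \frac{25}{16}} = -5 - - \frac{128}{25} = -5 + \frac{128}{25} = \frac{3}{25} \approx 0.12$)
$97 \left(123 + r\right) = 97 \left(123 + \frac{3}{25}\right) = 97 \cdot \frac{3078}{25} = \frac{298566}{25}$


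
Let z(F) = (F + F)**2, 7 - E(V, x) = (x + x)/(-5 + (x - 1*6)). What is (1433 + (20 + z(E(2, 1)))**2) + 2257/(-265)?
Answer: 1759502368/33125 ≈ 53117.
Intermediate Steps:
E(V, x) = 7 - 2*x/(-11 + x) (E(V, x) = 7 - (x + x)/(-5 + (x - 1*6)) = 7 - 2*x/(-5 + (x - 6)) = 7 - 2*x/(-5 + (-6 + x)) = 7 - 2*x/(-11 + x))
z(F) = 4*F**2 (z(F) = (2*F)**2 = 4*F**2)
(1433 + (20 + z(E(2, 1)))**2) + 2257/(-265) = (1433 + (20 + 4*((-77 + 5*1)/(-11 + 1))**2)**2) + 2257/(-265) = (1433 + (20 + 4*((-77 + 5)/(-10))**2)**2) + 2257*(-1/265) = (1433 + (20 + 4*(-1/10*(-72))**2)**2) - 2257/265 = (1433 + (20 + 4*(36/5)**2)**2) - 2257/265 = (1433 + (20 + 4*(1296/25))**2) - 2257/265 = (1433 + (20 + 5184/25)**2) - 2257/265 = (1433 + (5684/25)**2) - 2257/265 = (1433 + 32307856/625) - 2257/265 = 33203481/625 - 2257/265 = 1759502368/33125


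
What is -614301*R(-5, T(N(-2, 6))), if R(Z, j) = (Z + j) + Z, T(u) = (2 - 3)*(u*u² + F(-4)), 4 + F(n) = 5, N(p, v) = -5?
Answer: -70030314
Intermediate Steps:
F(n) = 1 (F(n) = -4 + 5 = 1)
T(u) = -1 - u³ (T(u) = (2 - 3)*(u*u² + 1) = -(u³ + 1) = -(1 + u³) = -1 - u³)
R(Z, j) = j + 2*Z
-614301*R(-5, T(N(-2, 6))) = -614301*((-1 - 1*(-5)³) + 2*(-5)) = -614301*((-1 - 1*(-125)) - 10) = -614301*((-1 + 125) - 10) = -614301*(124 - 10) = -614301*114 = -70030314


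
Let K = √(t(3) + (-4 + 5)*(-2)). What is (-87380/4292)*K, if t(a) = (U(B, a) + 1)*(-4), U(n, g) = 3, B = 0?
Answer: -65535*I*√2/1073 ≈ -86.375*I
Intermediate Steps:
t(a) = -16 (t(a) = (3 + 1)*(-4) = 4*(-4) = -16)
K = 3*I*√2 (K = √(-16 + (-4 + 5)*(-2)) = √(-16 + 1*(-2)) = √(-16 - 2) = √(-18) = 3*I*√2 ≈ 4.2426*I)
(-87380/4292)*K = (-87380/4292)*(3*I*√2) = (-87380*1/4292)*(3*I*√2) = -65535*I*√2/1073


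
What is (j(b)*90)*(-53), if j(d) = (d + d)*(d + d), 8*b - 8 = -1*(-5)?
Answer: -403065/8 ≈ -50383.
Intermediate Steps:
b = 13/8 (b = 1 + (-1*(-5))/8 = 1 + (⅛)*5 = 1 + 5/8 = 13/8 ≈ 1.6250)
j(d) = 4*d² (j(d) = (2*d)*(2*d) = 4*d²)
(j(b)*90)*(-53) = ((4*(13/8)²)*90)*(-53) = ((4*(169/64))*90)*(-53) = ((169/16)*90)*(-53) = (7605/8)*(-53) = -403065/8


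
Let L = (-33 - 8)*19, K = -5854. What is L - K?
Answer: 5075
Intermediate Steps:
L = -779 (L = -41*19 = -779)
L - K = -779 - 1*(-5854) = -779 + 5854 = 5075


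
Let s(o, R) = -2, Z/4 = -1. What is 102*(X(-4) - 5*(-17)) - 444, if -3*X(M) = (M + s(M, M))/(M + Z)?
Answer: 16401/2 ≈ 8200.5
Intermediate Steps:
Z = -4 (Z = 4*(-1) = -4)
X(M) = -(-2 + M)/(3*(-4 + M)) (X(M) = -(M - 2)/(3*(M - 4)) = -(-2 + M)/(3*(-4 + M)))
102*(X(-4) - 5*(-17)) - 444 = 102*((2 - 1*(-4))/(3*(-4 - 4)) - 5*(-17)) - 444 = 102*((1/3)*(2 + 4)/(-8) + 85) - 444 = 102*((1/3)*(-1/8)*6 + 85) - 444 = 102*(-1/4 + 85) - 444 = 102*(339/4) - 444 = 17289/2 - 444 = 16401/2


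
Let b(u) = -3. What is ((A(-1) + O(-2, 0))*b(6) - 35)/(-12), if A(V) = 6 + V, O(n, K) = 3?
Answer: 59/12 ≈ 4.9167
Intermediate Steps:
((A(-1) + O(-2, 0))*b(6) - 35)/(-12) = (((6 - 1) + 3)*(-3) - 35)/(-12) = -((5 + 3)*(-3) - 35)/12 = -(8*(-3) - 35)/12 = -(-24 - 35)/12 = -1/12*(-59) = 59/12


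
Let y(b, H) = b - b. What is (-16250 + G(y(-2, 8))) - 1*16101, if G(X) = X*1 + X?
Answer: -32351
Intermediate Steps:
y(b, H) = 0
G(X) = 2*X (G(X) = X + X = 2*X)
(-16250 + G(y(-2, 8))) - 1*16101 = (-16250 + 2*0) - 1*16101 = (-16250 + 0) - 16101 = -16250 - 16101 = -32351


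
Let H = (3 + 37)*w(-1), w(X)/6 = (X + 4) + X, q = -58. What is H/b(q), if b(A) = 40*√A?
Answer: -6*I*√58/29 ≈ -1.5757*I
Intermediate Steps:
w(X) = 24 + 12*X (w(X) = 6*((X + 4) + X) = 6*((4 + X) + X) = 6*(4 + 2*X) = 24 + 12*X)
H = 480 (H = (3 + 37)*(24 + 12*(-1)) = 40*(24 - 12) = 40*12 = 480)
H/b(q) = 480/((40*√(-58))) = 480/((40*(I*√58))) = 480/((40*I*√58)) = 480*(-I*√58/2320) = -6*I*√58/29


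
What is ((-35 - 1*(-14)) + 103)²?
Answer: 6724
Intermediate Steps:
((-35 - 1*(-14)) + 103)² = ((-35 + 14) + 103)² = (-21 + 103)² = 82² = 6724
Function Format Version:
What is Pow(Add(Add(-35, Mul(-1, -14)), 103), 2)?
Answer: 6724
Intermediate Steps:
Pow(Add(Add(-35, Mul(-1, -14)), 103), 2) = Pow(Add(Add(-35, 14), 103), 2) = Pow(Add(-21, 103), 2) = Pow(82, 2) = 6724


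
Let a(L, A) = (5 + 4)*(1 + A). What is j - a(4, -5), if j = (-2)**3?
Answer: 28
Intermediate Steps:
j = -8
a(L, A) = 9 + 9*A (a(L, A) = 9*(1 + A) = 9 + 9*A)
j - a(4, -5) = -8 - (9 + 9*(-5)) = -8 - (9 - 45) = -8 - 1*(-36) = -8 + 36 = 28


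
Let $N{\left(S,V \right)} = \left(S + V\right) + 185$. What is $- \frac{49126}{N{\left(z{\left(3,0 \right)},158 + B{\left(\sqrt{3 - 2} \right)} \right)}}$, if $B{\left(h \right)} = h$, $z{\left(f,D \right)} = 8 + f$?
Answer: $- \frac{49126}{355} \approx -138.38$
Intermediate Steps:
$N{\left(S,V \right)} = 185 + S + V$
$- \frac{49126}{N{\left(z{\left(3,0 \right)},158 + B{\left(\sqrt{3 - 2} \right)} \right)}} = - \frac{49126}{185 + \left(8 + 3\right) + \left(158 + \sqrt{3 - 2}\right)} = - \frac{49126}{185 + 11 + \left(158 + \sqrt{1}\right)} = - \frac{49126}{185 + 11 + \left(158 + 1\right)} = - \frac{49126}{185 + 11 + 159} = - \frac{49126}{355}$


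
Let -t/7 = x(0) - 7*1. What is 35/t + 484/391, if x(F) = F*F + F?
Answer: 5343/2737 ≈ 1.9521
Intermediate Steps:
x(F) = F + F² (x(F) = F² + F = F + F²)
t = 49 (t = -7*(0*(1 + 0) - 7*1) = -7*(0*1 - 7) = -7*(0 - 7) = -7*(-7) = 49)
35/t + 484/391 = 35/49 + 484/391 = 35*(1/49) + 484*(1/391) = 5/7 + 484/391 = 5343/2737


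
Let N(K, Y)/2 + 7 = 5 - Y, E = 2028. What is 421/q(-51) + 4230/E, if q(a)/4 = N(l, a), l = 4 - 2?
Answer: 209329/66248 ≈ 3.1598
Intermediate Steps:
l = 2
N(K, Y) = -4 - 2*Y (N(K, Y) = -14 + 2*(5 - Y) = -14 + (10 - 2*Y) = -4 - 2*Y)
q(a) = -16 - 8*a (q(a) = 4*(-4 - 2*a) = -16 - 8*a)
421/q(-51) + 4230/E = 421/(-16 - 8*(-51)) + 4230/2028 = 421/(-16 + 408) + 4230*(1/2028) = 421/392 + 705/338 = 209329/66248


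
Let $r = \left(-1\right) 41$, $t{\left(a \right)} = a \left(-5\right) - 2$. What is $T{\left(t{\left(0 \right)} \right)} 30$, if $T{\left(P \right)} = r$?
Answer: $-1230$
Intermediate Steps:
$t{\left(a \right)} = -2 - 5 a$ ($t{\left(a \right)} = - 5 a - 2 = -2 - 5 a$)
$r = -41$
$T{\left(P \right)} = -41$
$T{\left(t{\left(0 \right)} \right)} 30 = \left(-41\right) 30 = -1230$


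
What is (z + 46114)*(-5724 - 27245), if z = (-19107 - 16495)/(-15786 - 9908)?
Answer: -19532298071871/12847 ≈ -1.5204e+9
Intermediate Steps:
z = 17801/12847 (z = -35602/(-25694) = -35602*(-1/25694) = 17801/12847 ≈ 1.3856)
(z + 46114)*(-5724 - 27245) = (17801/12847 + 46114)*(-5724 - 27245) = (592444359/12847)*(-32969) = -19532298071871/12847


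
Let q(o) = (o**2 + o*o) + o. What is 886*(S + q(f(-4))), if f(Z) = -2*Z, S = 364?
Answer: 443000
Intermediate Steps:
q(o) = o + 2*o**2 (q(o) = (o**2 + o**2) + o = 2*o**2 + o = o + 2*o**2)
886*(S + q(f(-4))) = 886*(364 + (-2*(-4))*(1 + 2*(-2*(-4)))) = 886*(364 + 8*(1 + 2*8)) = 886*(364 + 8*(1 + 16)) = 886*(364 + 8*17) = 886*(364 + 136) = 886*500 = 443000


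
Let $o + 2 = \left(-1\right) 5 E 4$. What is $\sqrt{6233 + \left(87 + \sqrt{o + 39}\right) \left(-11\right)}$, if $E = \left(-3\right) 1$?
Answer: $\sqrt{5276 - 11 \sqrt{97}} \approx 71.886$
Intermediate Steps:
$E = -3$
$o = 58$ ($o = -2 + \left(-1\right) 5 \left(-3\right) 4 = -2 + \left(-5\right) \left(-3\right) 4 = -2 + 15 \cdot 4 = -2 + 60 = 58$)
$\sqrt{6233 + \left(87 + \sqrt{o + 39}\right) \left(-11\right)} = \sqrt{6233 + \left(87 + \sqrt{58 + 39}\right) \left(-11\right)} = \sqrt{6233 + \left(87 + \sqrt{97}\right) \left(-11\right)} = \sqrt{6233 - \left(957 + 11 \sqrt{97}\right)} = \sqrt{5276 - 11 \sqrt{97}}$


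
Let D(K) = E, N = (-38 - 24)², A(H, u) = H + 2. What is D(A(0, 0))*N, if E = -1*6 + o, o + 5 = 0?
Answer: -42284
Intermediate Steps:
o = -5 (o = -5 + 0 = -5)
A(H, u) = 2 + H
E = -11 (E = -1*6 - 5 = -6 - 5 = -11)
N = 3844 (N = (-62)² = 3844)
D(K) = -11
D(A(0, 0))*N = -11*3844 = -42284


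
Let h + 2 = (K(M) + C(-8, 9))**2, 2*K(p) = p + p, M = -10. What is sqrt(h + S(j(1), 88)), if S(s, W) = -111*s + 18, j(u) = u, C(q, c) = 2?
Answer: I*sqrt(31) ≈ 5.5678*I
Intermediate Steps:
K(p) = p (K(p) = (p + p)/2 = (2*p)/2 = p)
S(s, W) = 18 - 111*s
h = 62 (h = -2 + (-10 + 2)**2 = -2 + (-8)**2 = -2 + 64 = 62)
sqrt(h + S(j(1), 88)) = sqrt(62 + (18 - 111*1)) = sqrt(62 + (18 - 111)) = sqrt(62 - 93) = sqrt(-31) = I*sqrt(31)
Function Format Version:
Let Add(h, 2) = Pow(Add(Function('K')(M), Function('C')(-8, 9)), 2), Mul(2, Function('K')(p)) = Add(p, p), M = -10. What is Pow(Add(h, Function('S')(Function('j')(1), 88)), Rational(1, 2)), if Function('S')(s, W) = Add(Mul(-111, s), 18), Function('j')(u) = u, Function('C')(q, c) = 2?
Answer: Mul(I, Pow(31, Rational(1, 2))) ≈ Mul(5.5678, I)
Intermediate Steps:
Function('K')(p) = p (Function('K')(p) = Mul(Rational(1, 2), Add(p, p)) = Mul(Rational(1, 2), Mul(2, p)) = p)
Function('S')(s, W) = Add(18, Mul(-111, s))
h = 62 (h = Add(-2, Pow(Add(-10, 2), 2)) = Add(-2, Pow(-8, 2)) = Add(-2, 64) = 62)
Pow(Add(h, Function('S')(Function('j')(1), 88)), Rational(1, 2)) = Pow(Add(62, Add(18, Mul(-111, 1))), Rational(1, 2)) = Pow(Add(62, Add(18, -111)), Rational(1, 2)) = Pow(Add(62, -93), Rational(1, 2)) = Pow(-31, Rational(1, 2)) = Mul(I, Pow(31, Rational(1, 2)))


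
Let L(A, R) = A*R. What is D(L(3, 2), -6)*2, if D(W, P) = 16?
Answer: 32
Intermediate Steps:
D(L(3, 2), -6)*2 = 16*2 = 32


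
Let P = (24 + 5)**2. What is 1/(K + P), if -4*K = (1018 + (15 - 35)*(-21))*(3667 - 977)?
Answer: -1/966214 ≈ -1.0350e-6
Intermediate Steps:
P = 841 (P = 29**2 = 841)
K = -967055 (K = -(1018 + (15 - 35)*(-21))*(3667 - 977)/4 = -(1018 - 20*(-21))*2690/4 = -(1018 + 420)*2690/4 = -719*2690/2 = -1/4*3868220 = -967055)
1/(K + P) = 1/(-967055 + 841) = 1/(-966214) = -1/966214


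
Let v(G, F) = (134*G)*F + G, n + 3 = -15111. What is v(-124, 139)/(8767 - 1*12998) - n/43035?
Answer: 33154650838/60693695 ≈ 546.26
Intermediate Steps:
n = -15114 (n = -3 - 15111 = -15114)
v(G, F) = G + 134*F*G (v(G, F) = 134*F*G + G = G + 134*F*G)
v(-124, 139)/(8767 - 1*12998) - n/43035 = (-124*(1 + 134*139))/(8767 - 1*12998) - 1*(-15114)/43035 = (-124*(1 + 18626))/(8767 - 12998) + 15114*(1/43035) = -124*18627/(-4231) + 5038/14345 = -2309748*(-1/4231) + 5038/14345 = 2309748/4231 + 5038/14345 = 33154650838/60693695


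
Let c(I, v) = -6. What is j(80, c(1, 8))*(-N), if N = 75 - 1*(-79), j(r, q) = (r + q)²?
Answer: -843304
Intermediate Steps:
j(r, q) = (q + r)²
N = 154 (N = 75 + 79 = 154)
j(80, c(1, 8))*(-N) = (-6 + 80)²*(-1*154) = 74²*(-154) = 5476*(-154) = -843304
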